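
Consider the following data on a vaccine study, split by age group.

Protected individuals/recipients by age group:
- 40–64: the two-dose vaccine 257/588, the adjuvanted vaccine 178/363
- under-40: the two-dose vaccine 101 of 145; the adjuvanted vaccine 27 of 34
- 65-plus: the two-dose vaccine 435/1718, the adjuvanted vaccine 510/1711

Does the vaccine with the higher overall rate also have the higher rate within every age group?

Yes

40–64: the two-dose vaccine 257/588 = 43.7%, the adjuvanted vaccine 178/363 = 49.0% → the adjuvanted vaccine
Under-40: the two-dose vaccine 101/145 = 69.7%, the adjuvanted vaccine 27/34 = 79.4% → the adjuvanted vaccine
65-plus: the two-dose vaccine 435/1718 = 25.3%, the adjuvanted vaccine 510/1711 = 29.8% → the adjuvanted vaccine
Overall: the two-dose vaccine 793/2451 = 32.4%, the adjuvanted vaccine 715/2108 = 33.9% → the adjuvanted vaccine
The adjuvanted vaccine wins overall and in every age group — no reversal.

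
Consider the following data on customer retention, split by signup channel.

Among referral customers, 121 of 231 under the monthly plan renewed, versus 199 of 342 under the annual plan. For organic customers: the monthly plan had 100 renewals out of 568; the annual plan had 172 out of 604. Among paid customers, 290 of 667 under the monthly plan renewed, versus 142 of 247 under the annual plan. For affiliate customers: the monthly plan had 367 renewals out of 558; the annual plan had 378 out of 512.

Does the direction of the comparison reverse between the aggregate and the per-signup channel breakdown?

No

Referral: the monthly plan 121/231 = 52.4%, the annual plan 199/342 = 58.2% → the annual plan
Organic: the monthly plan 100/568 = 17.6%, the annual plan 172/604 = 28.5% → the annual plan
Paid: the monthly plan 290/667 = 43.5%, the annual plan 142/247 = 57.5% → the annual plan
Affiliate: the monthly plan 367/558 = 65.8%, the annual plan 378/512 = 73.8% → the annual plan
Overall: the monthly plan 878/2024 = 43.4%, the annual plan 891/1705 = 52.3% → the annual plan
The annual plan wins overall and in every signup group — no reversal.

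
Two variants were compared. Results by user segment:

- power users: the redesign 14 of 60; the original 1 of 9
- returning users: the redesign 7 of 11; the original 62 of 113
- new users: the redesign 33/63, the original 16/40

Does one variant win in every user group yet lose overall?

Power users: the redesign 14/60 = 23.3%, the original 1/9 = 11.1% → the redesign
Returning users: the redesign 7/11 = 63.6%, the original 62/113 = 54.9% → the redesign
New users: the redesign 33/63 = 52.4%, the original 16/40 = 40.0% → the redesign
Overall: the redesign 54/134 = 40.3%, the original 79/162 = 48.8% → the original
The redesign wins each user group but the original wins overall — the comparison reverses. The redesign's views skew toward power users, which has a lower base rate.

Yes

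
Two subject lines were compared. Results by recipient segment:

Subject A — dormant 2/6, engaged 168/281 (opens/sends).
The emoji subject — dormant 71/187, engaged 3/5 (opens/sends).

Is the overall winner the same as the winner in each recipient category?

No

Dormant: Subject A 2/6 = 33.3%, the emoji subject 71/187 = 38.0% → the emoji subject
Engaged: Subject A 168/281 = 59.8%, the emoji subject 3/5 = 60.0% → the emoji subject
Overall: Subject A 170/287 = 59.2%, the emoji subject 74/192 = 38.5% → Subject A
The emoji subject wins each recipient group but Subject A wins overall — the comparison reverses. The emoji subject's sends skew toward dormant, which has a lower base rate.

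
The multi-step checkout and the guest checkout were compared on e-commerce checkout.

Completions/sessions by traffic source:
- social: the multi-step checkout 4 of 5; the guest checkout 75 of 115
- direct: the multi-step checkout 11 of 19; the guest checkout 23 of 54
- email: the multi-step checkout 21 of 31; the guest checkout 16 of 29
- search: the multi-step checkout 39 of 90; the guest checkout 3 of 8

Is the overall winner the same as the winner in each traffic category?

No

Social: the multi-step checkout 4/5 = 80.0%, the guest checkout 75/115 = 65.2% → the multi-step checkout
Direct: the multi-step checkout 11/19 = 57.9%, the guest checkout 23/54 = 42.6% → the multi-step checkout
Email: the multi-step checkout 21/31 = 67.7%, the guest checkout 16/29 = 55.2% → the multi-step checkout
Search: the multi-step checkout 39/90 = 43.3%, the guest checkout 3/8 = 37.5% → the multi-step checkout
Overall: the multi-step checkout 75/145 = 51.7%, the guest checkout 117/206 = 56.8% → the guest checkout
The multi-step checkout wins each traffic group but the guest checkout wins overall — the comparison reverses. The multi-step checkout's sessions skew toward search, which has a lower base rate.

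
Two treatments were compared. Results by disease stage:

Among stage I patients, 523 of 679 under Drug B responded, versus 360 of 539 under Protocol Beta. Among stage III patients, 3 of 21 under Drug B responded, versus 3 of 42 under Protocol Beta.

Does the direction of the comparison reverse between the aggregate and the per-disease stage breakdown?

No

Stage I: Drug B 523/679 = 77.0%, Protocol Beta 360/539 = 66.8% → Drug B
Stage III: Drug B 3/21 = 14.3%, Protocol Beta 3/42 = 7.1% → Drug B
Overall: Drug B 526/700 = 75.1%, Protocol Beta 363/581 = 62.5% → Drug B
Drug B wins overall and in every disease group — no reversal.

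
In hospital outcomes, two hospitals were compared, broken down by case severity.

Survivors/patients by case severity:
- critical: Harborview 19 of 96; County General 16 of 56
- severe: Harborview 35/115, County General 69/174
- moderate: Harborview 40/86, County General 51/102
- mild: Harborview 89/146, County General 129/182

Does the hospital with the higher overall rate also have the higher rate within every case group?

Critical: Harborview 19/96 = 19.8%, County General 16/56 = 28.6% → County General
Severe: Harborview 35/115 = 30.4%, County General 69/174 = 39.7% → County General
Moderate: Harborview 40/86 = 46.5%, County General 51/102 = 50.0% → County General
Mild: Harborview 89/146 = 61.0%, County General 129/182 = 70.9% → County General
Overall: Harborview 183/443 = 41.3%, County General 265/514 = 51.6% → County General
County General wins overall and in every case group — no reversal.

Yes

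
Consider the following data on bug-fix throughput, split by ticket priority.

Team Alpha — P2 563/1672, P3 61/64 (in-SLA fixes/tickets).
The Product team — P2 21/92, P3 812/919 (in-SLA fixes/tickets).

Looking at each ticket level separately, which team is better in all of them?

Team Alpha

P2: Team Alpha 563/1672 = 33.7%, the Product team 21/92 = 22.8% → Team Alpha
P3: Team Alpha 61/64 = 95.3%, the Product team 812/919 = 88.4% → Team Alpha
Team Alpha has the higher rate in both groups.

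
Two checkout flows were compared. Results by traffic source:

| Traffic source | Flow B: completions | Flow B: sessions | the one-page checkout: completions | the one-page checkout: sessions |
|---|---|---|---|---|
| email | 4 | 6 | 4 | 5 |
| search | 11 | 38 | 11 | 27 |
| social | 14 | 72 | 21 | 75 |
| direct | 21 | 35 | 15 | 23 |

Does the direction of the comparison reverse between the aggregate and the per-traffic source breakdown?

Email: Flow B 4/6 = 66.7%, the one-page checkout 4/5 = 80.0% → the one-page checkout
Search: Flow B 11/38 = 28.9%, the one-page checkout 11/27 = 40.7% → the one-page checkout
Social: Flow B 14/72 = 19.4%, the one-page checkout 21/75 = 28.0% → the one-page checkout
Direct: Flow B 21/35 = 60.0%, the one-page checkout 15/23 = 65.2% → the one-page checkout
Overall: Flow B 50/151 = 33.1%, the one-page checkout 51/130 = 39.2% → the one-page checkout
The one-page checkout wins overall and in every traffic group — no reversal.

No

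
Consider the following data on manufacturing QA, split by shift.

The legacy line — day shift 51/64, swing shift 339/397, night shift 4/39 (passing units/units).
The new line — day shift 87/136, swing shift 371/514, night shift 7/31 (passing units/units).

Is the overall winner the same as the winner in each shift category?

Day shift: the legacy line 51/64 = 79.7%, the new line 87/136 = 64.0% → the legacy line
Swing shift: the legacy line 339/397 = 85.4%, the new line 371/514 = 72.2% → the legacy line
Night shift: the legacy line 4/39 = 10.3%, the new line 7/31 = 22.6% → the new line
Overall: the legacy line 394/500 = 78.8%, the new line 465/681 = 68.3% → the legacy line
Neither sweeps: the legacy line wins 2 of 3 groups, the new line wins 1. The legacy line wins overall but not every group — no Simpson reversal.

No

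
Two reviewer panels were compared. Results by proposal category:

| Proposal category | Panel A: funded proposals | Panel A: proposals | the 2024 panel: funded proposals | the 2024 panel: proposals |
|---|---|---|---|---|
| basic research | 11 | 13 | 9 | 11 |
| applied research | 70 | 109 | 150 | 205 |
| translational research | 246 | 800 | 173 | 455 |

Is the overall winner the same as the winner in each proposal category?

No

Basic research: Panel A 11/13 = 84.6%, the 2024 panel 9/11 = 81.8% → Panel A
Applied research: Panel A 70/109 = 64.2%, the 2024 panel 150/205 = 73.2% → the 2024 panel
Translational research: Panel A 246/800 = 30.8%, the 2024 panel 173/455 = 38.0% → the 2024 panel
Overall: Panel A 327/922 = 35.5%, the 2024 panel 332/671 = 49.5% → the 2024 panel
Neither sweeps: Panel A wins 1 of 3 groups, the 2024 panel wins 2. The 2024 panel wins overall but not every group — no Simpson reversal.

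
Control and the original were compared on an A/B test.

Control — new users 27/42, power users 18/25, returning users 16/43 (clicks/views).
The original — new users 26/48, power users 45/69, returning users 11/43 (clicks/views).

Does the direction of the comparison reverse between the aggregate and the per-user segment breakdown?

New users: Control 27/42 = 64.3%, the original 26/48 = 54.2% → Control
Power users: Control 18/25 = 72.0%, the original 45/69 = 65.2% → Control
Returning users: Control 16/43 = 37.2%, the original 11/43 = 25.6% → Control
Overall: Control 61/110 = 55.5%, the original 82/160 = 51.2% → Control
Control wins overall and in every user group — no reversal.

No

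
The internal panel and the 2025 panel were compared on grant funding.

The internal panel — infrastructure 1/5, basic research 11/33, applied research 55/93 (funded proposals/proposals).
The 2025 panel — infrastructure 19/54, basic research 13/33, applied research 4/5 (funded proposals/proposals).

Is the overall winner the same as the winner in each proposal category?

No

Infrastructure: the internal panel 1/5 = 20.0%, the 2025 panel 19/54 = 35.2% → the 2025 panel
Basic research: the internal panel 11/33 = 33.3%, the 2025 panel 13/33 = 39.4% → the 2025 panel
Applied research: the internal panel 55/93 = 59.1%, the 2025 panel 4/5 = 80.0% → the 2025 panel
Overall: the internal panel 67/131 = 51.1%, the 2025 panel 36/92 = 39.1% → the internal panel
The 2025 panel wins each proposal group but the internal panel wins overall — the comparison reverses. The 2025 panel's proposals skew toward infrastructure, which has a lower base rate.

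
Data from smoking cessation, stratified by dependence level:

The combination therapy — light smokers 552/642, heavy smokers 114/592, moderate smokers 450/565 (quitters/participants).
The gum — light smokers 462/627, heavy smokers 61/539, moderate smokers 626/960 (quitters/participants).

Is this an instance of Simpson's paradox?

No

Light smokers: the combination therapy 552/642 = 86.0%, the gum 462/627 = 73.7% → the combination therapy
Heavy smokers: the combination therapy 114/592 = 19.3%, the gum 61/539 = 11.3% → the combination therapy
Moderate smokers: the combination therapy 450/565 = 79.6%, the gum 626/960 = 65.2% → the combination therapy
Overall: the combination therapy 1116/1799 = 62.0%, the gum 1149/2126 = 54.0% → the combination therapy
The combination therapy wins overall and in every dependence group — no reversal.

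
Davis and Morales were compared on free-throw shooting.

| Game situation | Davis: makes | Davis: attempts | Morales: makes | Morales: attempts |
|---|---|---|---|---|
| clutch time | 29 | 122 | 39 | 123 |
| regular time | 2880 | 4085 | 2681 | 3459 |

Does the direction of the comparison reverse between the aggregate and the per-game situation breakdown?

Clutch time: Davis 29/122 = 23.8%, Morales 39/123 = 31.7% → Morales
Regular time: Davis 2880/4085 = 70.5%, Morales 2681/3459 = 77.5% → Morales
Overall: Davis 2909/4207 = 69.1%, Morales 2720/3582 = 75.9% → Morales
Morales wins overall and in every game group — no reversal.

No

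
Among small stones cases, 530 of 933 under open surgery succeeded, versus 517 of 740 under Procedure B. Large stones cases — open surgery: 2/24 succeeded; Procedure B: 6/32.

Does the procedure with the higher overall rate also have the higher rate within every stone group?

Small stones: open surgery 530/933 = 56.8%, Procedure B 517/740 = 69.9% → Procedure B
Large stones: open surgery 2/24 = 8.3%, Procedure B 6/32 = 18.8% → Procedure B
Overall: open surgery 532/957 = 55.6%, Procedure B 523/772 = 67.7% → Procedure B
Procedure B wins overall and in every stone group — no reversal.

Yes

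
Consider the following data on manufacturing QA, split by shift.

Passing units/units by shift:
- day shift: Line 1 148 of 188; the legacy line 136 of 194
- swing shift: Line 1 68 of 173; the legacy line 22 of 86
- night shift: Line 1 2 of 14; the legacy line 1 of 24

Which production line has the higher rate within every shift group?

Line 1

Day shift: Line 1 148/188 = 78.7%, the legacy line 136/194 = 70.1% → Line 1
Swing shift: Line 1 68/173 = 39.3%, the legacy line 22/86 = 25.6% → Line 1
Night shift: Line 1 2/14 = 14.3%, the legacy line 1/24 = 4.2% → Line 1
Line 1 has the higher rate in all 3 groups.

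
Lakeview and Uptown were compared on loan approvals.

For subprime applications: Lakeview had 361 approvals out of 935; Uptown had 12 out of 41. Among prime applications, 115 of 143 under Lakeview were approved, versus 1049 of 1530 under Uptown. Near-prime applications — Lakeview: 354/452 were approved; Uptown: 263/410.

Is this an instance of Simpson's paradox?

Yes

Subprime: Lakeview 361/935 = 38.6%, Uptown 12/41 = 29.3% → Lakeview
Prime: Lakeview 115/143 = 80.4%, Uptown 1049/1530 = 68.6% → Lakeview
Near-prime: Lakeview 354/452 = 78.3%, Uptown 263/410 = 64.1% → Lakeview
Overall: Lakeview 830/1530 = 54.2%, Uptown 1324/1981 = 66.8% → Uptown
Lakeview wins each credit group but Uptown wins overall — the comparison reverses. Lakeview's applications skew toward subprime, which has a lower base rate.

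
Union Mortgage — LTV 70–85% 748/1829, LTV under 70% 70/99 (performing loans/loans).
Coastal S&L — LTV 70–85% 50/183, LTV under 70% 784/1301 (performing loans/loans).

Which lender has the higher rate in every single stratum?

Union Mortgage

LTV 70–85%: Union Mortgage 748/1829 = 40.9%, Coastal S&L 50/183 = 27.3% → Union Mortgage
LTV under 70%: Union Mortgage 70/99 = 70.7%, Coastal S&L 784/1301 = 60.3% → Union Mortgage
Union Mortgage has the higher rate in both groups.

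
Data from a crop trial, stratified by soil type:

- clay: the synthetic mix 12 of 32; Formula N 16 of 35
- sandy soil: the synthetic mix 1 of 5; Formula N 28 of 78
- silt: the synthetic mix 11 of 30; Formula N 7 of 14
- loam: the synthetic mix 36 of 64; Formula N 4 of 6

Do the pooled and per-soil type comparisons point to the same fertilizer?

No

Clay: the synthetic mix 12/32 = 37.5%, Formula N 16/35 = 45.7% → Formula N
Sandy soil: the synthetic mix 1/5 = 20.0%, Formula N 28/78 = 35.9% → Formula N
Silt: the synthetic mix 11/30 = 36.7%, Formula N 7/14 = 50.0% → Formula N
Loam: the synthetic mix 36/64 = 56.2%, Formula N 4/6 = 66.7% → Formula N
Overall: the synthetic mix 60/131 = 45.8%, Formula N 55/133 = 41.4% → the synthetic mix
Formula N wins each soil group but the synthetic mix wins overall — the comparison reverses. Formula N's plots skew toward sandy soil, which has a lower base rate.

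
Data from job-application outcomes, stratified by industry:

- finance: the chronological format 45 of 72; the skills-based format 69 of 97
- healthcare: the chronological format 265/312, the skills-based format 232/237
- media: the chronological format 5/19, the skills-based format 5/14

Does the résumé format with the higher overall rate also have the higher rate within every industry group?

Finance: the chronological format 45/72 = 62.5%, the skills-based format 69/97 = 71.1% → the skills-based format
Healthcare: the chronological format 265/312 = 84.9%, the skills-based format 232/237 = 97.9% → the skills-based format
Media: the chronological format 5/19 = 26.3%, the skills-based format 5/14 = 35.7% → the skills-based format
Overall: the chronological format 315/403 = 78.2%, the skills-based format 306/348 = 87.9% → the skills-based format
The skills-based format wins overall and in every industry group — no reversal.

Yes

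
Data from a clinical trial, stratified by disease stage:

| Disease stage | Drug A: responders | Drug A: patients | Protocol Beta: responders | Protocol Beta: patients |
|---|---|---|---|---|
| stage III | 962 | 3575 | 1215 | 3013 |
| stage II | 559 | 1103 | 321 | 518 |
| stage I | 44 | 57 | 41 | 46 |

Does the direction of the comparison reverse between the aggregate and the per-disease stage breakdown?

No

Stage III: Drug A 962/3575 = 26.9%, Protocol Beta 1215/3013 = 40.3% → Protocol Beta
Stage II: Drug A 559/1103 = 50.7%, Protocol Beta 321/518 = 62.0% → Protocol Beta
Stage I: Drug A 44/57 = 77.2%, Protocol Beta 41/46 = 89.1% → Protocol Beta
Overall: Drug A 1565/4735 = 33.1%, Protocol Beta 1577/3577 = 44.1% → Protocol Beta
Protocol Beta wins overall and in every disease group — no reversal.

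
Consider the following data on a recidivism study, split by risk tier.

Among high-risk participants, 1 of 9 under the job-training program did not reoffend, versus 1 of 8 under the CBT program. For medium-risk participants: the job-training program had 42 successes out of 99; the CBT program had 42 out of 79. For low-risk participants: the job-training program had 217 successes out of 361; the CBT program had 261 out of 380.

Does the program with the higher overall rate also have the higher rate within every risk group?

High-risk: the job-training program 1/9 = 11.1%, the CBT program 1/8 = 12.5% → the CBT program
Medium-risk: the job-training program 42/99 = 42.4%, the CBT program 42/79 = 53.2% → the CBT program
Low-risk: the job-training program 217/361 = 60.1%, the CBT program 261/380 = 68.7% → the CBT program
Overall: the job-training program 260/469 = 55.4%, the CBT program 304/467 = 65.1% → the CBT program
The CBT program wins overall and in every risk group — no reversal.

Yes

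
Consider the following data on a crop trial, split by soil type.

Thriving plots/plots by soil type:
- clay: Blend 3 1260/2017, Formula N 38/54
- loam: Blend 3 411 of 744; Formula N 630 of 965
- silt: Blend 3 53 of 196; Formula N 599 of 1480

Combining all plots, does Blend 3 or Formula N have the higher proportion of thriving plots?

Clay: Blend 3 1260/2017 = 62.5%, Formula N 38/54 = 70.4% → Formula N
Loam: Blend 3 411/744 = 55.2%, Formula N 630/965 = 65.3% → Formula N
Silt: Blend 3 53/196 = 27.0%, Formula N 599/1480 = 40.5% → Formula N
Overall: Blend 3 1724/2957 = 58.3%, Formula N 1267/2499 = 50.7% → Blend 3
(Formula N wins every soil group but Blend 3 wins overall — Formula N's plots skew toward the low-rate silt group.)

Blend 3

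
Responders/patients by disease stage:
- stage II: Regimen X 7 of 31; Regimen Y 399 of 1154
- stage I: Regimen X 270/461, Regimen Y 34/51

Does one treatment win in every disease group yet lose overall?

Yes

Stage II: Regimen X 7/31 = 22.6%, Regimen Y 399/1154 = 34.6% → Regimen Y
Stage I: Regimen X 270/461 = 58.6%, Regimen Y 34/51 = 66.7% → Regimen Y
Overall: Regimen X 277/492 = 56.3%, Regimen Y 433/1205 = 35.9% → Regimen X
Regimen Y wins each disease group but Regimen X wins overall — the comparison reverses. Regimen Y's patients skew toward stage II, which has a lower base rate.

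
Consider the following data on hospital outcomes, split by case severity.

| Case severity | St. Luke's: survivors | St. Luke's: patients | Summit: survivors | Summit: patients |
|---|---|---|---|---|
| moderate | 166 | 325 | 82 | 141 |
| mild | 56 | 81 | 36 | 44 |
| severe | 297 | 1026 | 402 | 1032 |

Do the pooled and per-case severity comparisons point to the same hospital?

Moderate: St. Luke's 166/325 = 51.1%, Summit 82/141 = 58.2% → Summit
Mild: St. Luke's 56/81 = 69.1%, Summit 36/44 = 81.8% → Summit
Severe: St. Luke's 297/1026 = 28.9%, Summit 402/1032 = 39.0% → Summit
Overall: St. Luke's 519/1432 = 36.2%, Summit 520/1217 = 42.7% → Summit
Summit wins overall and in every case group — no reversal.

Yes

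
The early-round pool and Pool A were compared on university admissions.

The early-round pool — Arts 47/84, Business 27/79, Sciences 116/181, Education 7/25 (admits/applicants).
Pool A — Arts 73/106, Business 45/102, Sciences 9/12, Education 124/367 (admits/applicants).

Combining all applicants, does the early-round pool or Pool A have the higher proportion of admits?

the early-round pool

Arts: the early-round pool 47/84 = 56.0%, Pool A 73/106 = 68.9% → Pool A
Business: the early-round pool 27/79 = 34.2%, Pool A 45/102 = 44.1% → Pool A
Sciences: the early-round pool 116/181 = 64.1%, Pool A 9/12 = 75.0% → Pool A
Education: the early-round pool 7/25 = 28.0%, Pool A 124/367 = 33.8% → Pool A
Overall: the early-round pool 197/369 = 53.4%, Pool A 251/587 = 42.8% → the early-round pool
(Pool A wins every department group but the early-round pool wins overall — Pool A's applicants skew toward the low-rate Education group.)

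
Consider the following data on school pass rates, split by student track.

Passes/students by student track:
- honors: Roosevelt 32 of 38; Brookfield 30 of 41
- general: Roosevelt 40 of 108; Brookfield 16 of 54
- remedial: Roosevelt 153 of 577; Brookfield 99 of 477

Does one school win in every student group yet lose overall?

Honors: Roosevelt 32/38 = 84.2%, Brookfield 30/41 = 73.2% → Roosevelt
General: Roosevelt 40/108 = 37.0%, Brookfield 16/54 = 29.6% → Roosevelt
Remedial: Roosevelt 153/577 = 26.5%, Brookfield 99/477 = 20.8% → Roosevelt
Overall: Roosevelt 225/723 = 31.1%, Brookfield 145/572 = 25.3% → Roosevelt
Roosevelt wins overall and in every student group — no reversal.

No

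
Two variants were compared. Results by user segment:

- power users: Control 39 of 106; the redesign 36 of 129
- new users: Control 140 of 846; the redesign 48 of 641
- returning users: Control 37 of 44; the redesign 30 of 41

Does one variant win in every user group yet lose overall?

Power users: Control 39/106 = 36.8%, the redesign 36/129 = 27.9% → Control
New users: Control 140/846 = 16.5%, the redesign 48/641 = 7.5% → Control
Returning users: Control 37/44 = 84.1%, the redesign 30/41 = 73.2% → Control
Overall: Control 216/996 = 21.7%, the redesign 114/811 = 14.1% → Control
Control wins overall and in every user group — no reversal.

No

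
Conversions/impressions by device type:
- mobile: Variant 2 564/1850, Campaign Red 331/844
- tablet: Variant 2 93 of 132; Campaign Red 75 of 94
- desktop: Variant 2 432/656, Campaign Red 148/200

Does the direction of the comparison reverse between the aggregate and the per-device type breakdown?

No

Mobile: Variant 2 564/1850 = 30.5%, Campaign Red 331/844 = 39.2% → Campaign Red
Tablet: Variant 2 93/132 = 70.5%, Campaign Red 75/94 = 79.8% → Campaign Red
Desktop: Variant 2 432/656 = 65.9%, Campaign Red 148/200 = 74.0% → Campaign Red
Overall: Variant 2 1089/2638 = 41.3%, Campaign Red 554/1138 = 48.7% → Campaign Red
Campaign Red wins overall and in every device group — no reversal.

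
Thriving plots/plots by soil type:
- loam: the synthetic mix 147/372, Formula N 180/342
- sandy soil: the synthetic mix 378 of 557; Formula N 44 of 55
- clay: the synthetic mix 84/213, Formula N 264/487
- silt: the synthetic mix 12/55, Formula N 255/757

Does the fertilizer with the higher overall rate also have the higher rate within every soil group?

Loam: the synthetic mix 147/372 = 39.5%, Formula N 180/342 = 52.6% → Formula N
Sandy soil: the synthetic mix 378/557 = 67.9%, Formula N 44/55 = 80.0% → Formula N
Clay: the synthetic mix 84/213 = 39.4%, Formula N 264/487 = 54.2% → Formula N
Silt: the synthetic mix 12/55 = 21.8%, Formula N 255/757 = 33.7% → Formula N
Overall: the synthetic mix 621/1197 = 51.9%, Formula N 743/1641 = 45.3% → the synthetic mix
Formula N wins each soil group but the synthetic mix wins overall — the comparison reverses. Formula N's plots skew toward silt, which has a lower base rate.

No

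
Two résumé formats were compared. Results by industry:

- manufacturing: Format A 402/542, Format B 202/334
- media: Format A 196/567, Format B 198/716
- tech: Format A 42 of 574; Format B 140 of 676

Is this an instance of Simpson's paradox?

No

Manufacturing: Format A 402/542 = 74.2%, Format B 202/334 = 60.5% → Format A
Media: Format A 196/567 = 34.6%, Format B 198/716 = 27.7% → Format A
Tech: Format A 42/574 = 7.3%, Format B 140/676 = 20.7% → Format B
Overall: Format A 640/1683 = 38.0%, Format B 540/1726 = 31.3% → Format A
Neither sweeps: Format A wins 2 of 3 groups, Format B wins 1. Format A wins overall but not every group — no Simpson reversal.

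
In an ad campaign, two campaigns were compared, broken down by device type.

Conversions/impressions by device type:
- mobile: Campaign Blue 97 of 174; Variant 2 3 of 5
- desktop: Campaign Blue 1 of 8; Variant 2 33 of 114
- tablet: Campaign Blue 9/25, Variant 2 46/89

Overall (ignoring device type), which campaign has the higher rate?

Mobile: Campaign Blue 97/174 = 55.7%, Variant 2 3/5 = 60.0% → Variant 2
Desktop: Campaign Blue 1/8 = 12.5%, Variant 2 33/114 = 28.9% → Variant 2
Tablet: Campaign Blue 9/25 = 36.0%, Variant 2 46/89 = 51.7% → Variant 2
Overall: Campaign Blue 107/207 = 51.7%, Variant 2 82/208 = 39.4% → Campaign Blue
(Variant 2 wins every device group but Campaign Blue wins overall — Variant 2's impressions skew toward the low-rate desktop group.)

Campaign Blue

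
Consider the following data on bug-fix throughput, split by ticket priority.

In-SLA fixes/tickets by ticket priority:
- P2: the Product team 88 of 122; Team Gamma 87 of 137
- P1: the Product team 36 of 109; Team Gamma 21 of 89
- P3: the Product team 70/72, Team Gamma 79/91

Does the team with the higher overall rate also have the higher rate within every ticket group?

Yes

P2: the Product team 88/122 = 72.1%, Team Gamma 87/137 = 63.5% → the Product team
P1: the Product team 36/109 = 33.0%, Team Gamma 21/89 = 23.6% → the Product team
P3: the Product team 70/72 = 97.2%, Team Gamma 79/91 = 86.8% → the Product team
Overall: the Product team 194/303 = 64.0%, Team Gamma 187/317 = 59.0% → the Product team
The Product team wins overall and in every ticket group — no reversal.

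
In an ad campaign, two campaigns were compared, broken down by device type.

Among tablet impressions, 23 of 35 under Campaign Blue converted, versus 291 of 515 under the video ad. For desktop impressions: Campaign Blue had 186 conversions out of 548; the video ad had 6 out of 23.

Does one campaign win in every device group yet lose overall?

Yes

Tablet: Campaign Blue 23/35 = 65.7%, the video ad 291/515 = 56.5% → Campaign Blue
Desktop: Campaign Blue 186/548 = 33.9%, the video ad 6/23 = 26.1% → Campaign Blue
Overall: Campaign Blue 209/583 = 35.8%, the video ad 297/538 = 55.2% → the video ad
Campaign Blue wins each device group but the video ad wins overall — the comparison reverses. Campaign Blue's impressions skew toward desktop, which has a lower base rate.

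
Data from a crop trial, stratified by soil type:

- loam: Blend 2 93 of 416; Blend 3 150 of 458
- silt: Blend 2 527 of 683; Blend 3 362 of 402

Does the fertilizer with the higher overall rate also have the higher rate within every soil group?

Loam: Blend 2 93/416 = 22.4%, Blend 3 150/458 = 32.8% → Blend 3
Silt: Blend 2 527/683 = 77.2%, Blend 3 362/402 = 90.0% → Blend 3
Overall: Blend 2 620/1099 = 56.4%, Blend 3 512/860 = 59.5% → Blend 3
Blend 3 wins overall and in every soil group — no reversal.

Yes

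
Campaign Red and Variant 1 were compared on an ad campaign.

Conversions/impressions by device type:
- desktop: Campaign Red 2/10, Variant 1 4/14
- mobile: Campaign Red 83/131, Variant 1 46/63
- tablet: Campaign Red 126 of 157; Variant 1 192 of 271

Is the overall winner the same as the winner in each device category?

Desktop: Campaign Red 2/10 = 20.0%, Variant 1 4/14 = 28.6% → Variant 1
Mobile: Campaign Red 83/131 = 63.4%, Variant 1 46/63 = 73.0% → Variant 1
Tablet: Campaign Red 126/157 = 80.3%, Variant 1 192/271 = 70.8% → Campaign Red
Overall: Campaign Red 211/298 = 70.8%, Variant 1 242/348 = 69.5% → Campaign Red
Neither sweeps: Campaign Red wins 1 of 3 groups, Variant 1 wins 2. Campaign Red wins overall but not every group — no Simpson reversal.

No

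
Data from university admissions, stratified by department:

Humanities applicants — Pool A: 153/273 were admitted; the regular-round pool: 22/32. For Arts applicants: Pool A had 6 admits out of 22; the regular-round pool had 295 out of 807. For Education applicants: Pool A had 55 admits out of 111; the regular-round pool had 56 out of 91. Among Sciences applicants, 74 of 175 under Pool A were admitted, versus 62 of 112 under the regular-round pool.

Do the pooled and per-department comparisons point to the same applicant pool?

Humanities: Pool A 153/273 = 56.0%, the regular-round pool 22/32 = 68.8% → the regular-round pool
Arts: Pool A 6/22 = 27.3%, the regular-round pool 295/807 = 36.6% → the regular-round pool
Education: Pool A 55/111 = 49.5%, the regular-round pool 56/91 = 61.5% → the regular-round pool
Sciences: Pool A 74/175 = 42.3%, the regular-round pool 62/112 = 55.4% → the regular-round pool
Overall: Pool A 288/581 = 49.6%, the regular-round pool 435/1042 = 41.7% → Pool A
The regular-round pool wins each department group but Pool A wins overall — the comparison reverses. The regular-round pool's applicants skew toward Arts, which has a lower base rate.

No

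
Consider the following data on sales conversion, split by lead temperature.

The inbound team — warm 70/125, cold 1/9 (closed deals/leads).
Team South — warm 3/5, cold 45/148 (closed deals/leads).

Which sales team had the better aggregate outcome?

the inbound team

Warm: the inbound team 70/125 = 56.0%, Team South 3/5 = 60.0% → Team South
Cold: the inbound team 1/9 = 11.1%, Team South 45/148 = 30.4% → Team South
Overall: the inbound team 71/134 = 53.0%, Team South 48/153 = 31.4% → the inbound team
(Team South wins every lead group but the inbound team wins overall — Team South's leads skew toward the low-rate cold group.)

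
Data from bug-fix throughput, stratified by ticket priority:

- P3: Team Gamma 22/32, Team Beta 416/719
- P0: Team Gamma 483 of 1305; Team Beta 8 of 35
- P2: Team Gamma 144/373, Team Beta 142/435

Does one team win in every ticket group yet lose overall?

Yes

P3: Team Gamma 22/32 = 68.8%, Team Beta 416/719 = 57.9% → Team Gamma
P0: Team Gamma 483/1305 = 37.0%, Team Beta 8/35 = 22.9% → Team Gamma
P2: Team Gamma 144/373 = 38.6%, Team Beta 142/435 = 32.6% → Team Gamma
Overall: Team Gamma 649/1710 = 38.0%, Team Beta 566/1189 = 47.6% → Team Beta
Team Gamma wins each ticket group but Team Beta wins overall — the comparison reverses. Team Gamma's tickets skew toward P0, which has a lower base rate.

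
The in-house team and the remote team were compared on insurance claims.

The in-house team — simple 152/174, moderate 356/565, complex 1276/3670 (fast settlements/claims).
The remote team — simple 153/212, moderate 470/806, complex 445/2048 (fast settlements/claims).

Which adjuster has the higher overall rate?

the in-house team

Simple: the in-house team 152/174 = 87.4%, the remote team 153/212 = 72.2% → the in-house team
Moderate: the in-house team 356/565 = 63.0%, the remote team 470/806 = 58.3% → the in-house team
Complex: the in-house team 1276/3670 = 34.8%, the remote team 445/2048 = 21.7% → the in-house team
Overall: the in-house team 1784/4409 = 40.5%, the remote team 1068/3066 = 34.8% → the in-house team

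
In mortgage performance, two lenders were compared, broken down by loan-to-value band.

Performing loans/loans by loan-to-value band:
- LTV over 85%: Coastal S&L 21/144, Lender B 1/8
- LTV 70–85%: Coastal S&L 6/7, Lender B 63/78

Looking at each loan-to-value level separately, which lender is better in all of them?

LTV over 85%: Coastal S&L 21/144 = 14.6%, Lender B 1/8 = 12.5% → Coastal S&L
LTV 70–85%: Coastal S&L 6/7 = 85.7%, Lender B 63/78 = 80.8% → Coastal S&L
Coastal S&L has the higher rate in both groups.

Coastal S&L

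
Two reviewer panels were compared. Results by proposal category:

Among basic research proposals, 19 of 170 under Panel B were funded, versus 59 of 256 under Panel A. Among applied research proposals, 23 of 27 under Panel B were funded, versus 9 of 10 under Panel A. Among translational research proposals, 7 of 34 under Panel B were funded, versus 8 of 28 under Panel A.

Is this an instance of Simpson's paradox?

Basic research: Panel B 19/170 = 11.2%, Panel A 59/256 = 23.0% → Panel A
Applied research: Panel B 23/27 = 85.2%, Panel A 9/10 = 90.0% → Panel A
Translational research: Panel B 7/34 = 20.6%, Panel A 8/28 = 28.6% → Panel A
Overall: Panel B 49/231 = 21.2%, Panel A 76/294 = 25.9% → Panel A
Panel A wins overall and in every proposal group — no reversal.

No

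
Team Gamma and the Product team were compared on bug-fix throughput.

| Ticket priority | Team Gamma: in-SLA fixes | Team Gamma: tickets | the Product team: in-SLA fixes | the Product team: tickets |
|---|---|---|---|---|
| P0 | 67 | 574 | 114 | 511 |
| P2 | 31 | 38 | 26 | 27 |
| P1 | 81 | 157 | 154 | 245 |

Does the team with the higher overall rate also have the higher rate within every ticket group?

Yes

P0: Team Gamma 67/574 = 11.7%, the Product team 114/511 = 22.3% → the Product team
P2: Team Gamma 31/38 = 81.6%, the Product team 26/27 = 96.3% → the Product team
P1: Team Gamma 81/157 = 51.6%, the Product team 154/245 = 62.9% → the Product team
Overall: Team Gamma 179/769 = 23.3%, the Product team 294/783 = 37.5% → the Product team
The Product team wins overall and in every ticket group — no reversal.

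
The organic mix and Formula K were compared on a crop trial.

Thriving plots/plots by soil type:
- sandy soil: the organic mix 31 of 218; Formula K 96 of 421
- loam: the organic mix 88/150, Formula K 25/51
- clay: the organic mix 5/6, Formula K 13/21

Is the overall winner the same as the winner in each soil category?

No

Sandy soil: the organic mix 31/218 = 14.2%, Formula K 96/421 = 22.8% → Formula K
Loam: the organic mix 88/150 = 58.7%, Formula K 25/51 = 49.0% → the organic mix
Clay: the organic mix 5/6 = 83.3%, Formula K 13/21 = 61.9% → the organic mix
Overall: the organic mix 124/374 = 33.2%, Formula K 134/493 = 27.2% → the organic mix
Neither sweeps: the organic mix wins 2 of 3 groups, Formula K wins 1. The organic mix wins overall but not every group — no Simpson reversal.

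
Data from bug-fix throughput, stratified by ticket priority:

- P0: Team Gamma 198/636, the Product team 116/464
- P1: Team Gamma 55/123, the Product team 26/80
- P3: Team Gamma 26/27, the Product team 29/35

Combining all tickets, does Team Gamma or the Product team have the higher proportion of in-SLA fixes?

Team Gamma

P0: Team Gamma 198/636 = 31.1%, the Product team 116/464 = 25.0% → Team Gamma
P1: Team Gamma 55/123 = 44.7%, the Product team 26/80 = 32.5% → Team Gamma
P3: Team Gamma 26/27 = 96.3%, the Product team 29/35 = 82.9% → Team Gamma
Overall: Team Gamma 279/786 = 35.5%, the Product team 171/579 = 29.5% → Team Gamma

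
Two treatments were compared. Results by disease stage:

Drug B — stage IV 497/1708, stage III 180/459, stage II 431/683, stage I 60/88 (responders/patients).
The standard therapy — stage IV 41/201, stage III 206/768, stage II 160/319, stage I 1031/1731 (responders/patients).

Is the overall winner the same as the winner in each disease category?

No

Stage IV: Drug B 497/1708 = 29.1%, the standard therapy 41/201 = 20.4% → Drug B
Stage III: Drug B 180/459 = 39.2%, the standard therapy 206/768 = 26.8% → Drug B
Stage II: Drug B 431/683 = 63.1%, the standard therapy 160/319 = 50.2% → Drug B
Stage I: Drug B 60/88 = 68.2%, the standard therapy 1031/1731 = 59.6% → Drug B
Overall: Drug B 1168/2938 = 39.8%, the standard therapy 1438/3019 = 47.6% → the standard therapy
Drug B wins each disease group but the standard therapy wins overall — the comparison reverses. Drug B's patients skew toward stage IV, which has a lower base rate.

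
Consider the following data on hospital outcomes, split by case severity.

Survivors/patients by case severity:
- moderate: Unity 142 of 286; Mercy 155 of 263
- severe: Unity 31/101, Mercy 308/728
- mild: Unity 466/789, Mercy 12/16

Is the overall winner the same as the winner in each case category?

Moderate: Unity 142/286 = 49.7%, Mercy 155/263 = 58.9% → Mercy
Severe: Unity 31/101 = 30.7%, Mercy 308/728 = 42.3% → Mercy
Mild: Unity 466/789 = 59.1%, Mercy 12/16 = 75.0% → Mercy
Overall: Unity 639/1176 = 54.3%, Mercy 475/1007 = 47.2% → Unity
Mercy wins each case group but Unity wins overall — the comparison reverses. Mercy's patients skew toward severe, which has a lower base rate.

No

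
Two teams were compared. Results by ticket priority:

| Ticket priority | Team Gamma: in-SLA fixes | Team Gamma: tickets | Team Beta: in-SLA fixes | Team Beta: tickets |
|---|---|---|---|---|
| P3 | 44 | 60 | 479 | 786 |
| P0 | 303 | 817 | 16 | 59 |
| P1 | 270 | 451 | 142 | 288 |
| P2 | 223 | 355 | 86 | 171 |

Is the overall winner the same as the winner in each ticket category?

No

P3: Team Gamma 44/60 = 73.3%, Team Beta 479/786 = 60.9% → Team Gamma
P0: Team Gamma 303/817 = 37.1%, Team Beta 16/59 = 27.1% → Team Gamma
P1: Team Gamma 270/451 = 59.9%, Team Beta 142/288 = 49.3% → Team Gamma
P2: Team Gamma 223/355 = 62.8%, Team Beta 86/171 = 50.3% → Team Gamma
Overall: Team Gamma 840/1683 = 49.9%, Team Beta 723/1304 = 55.4% → Team Beta
Team Gamma wins each ticket group but Team Beta wins overall — the comparison reverses. Team Gamma's tickets skew toward P0, which has a lower base rate.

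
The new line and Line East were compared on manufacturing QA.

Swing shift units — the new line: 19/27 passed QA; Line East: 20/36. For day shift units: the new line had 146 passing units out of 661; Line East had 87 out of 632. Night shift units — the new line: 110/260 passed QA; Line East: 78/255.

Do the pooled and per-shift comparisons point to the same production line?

Yes

Swing shift: the new line 19/27 = 70.4%, Line East 20/36 = 55.6% → the new line
Day shift: the new line 146/661 = 22.1%, Line East 87/632 = 13.8% → the new line
Night shift: the new line 110/260 = 42.3%, Line East 78/255 = 30.6% → the new line
Overall: the new line 275/948 = 29.0%, Line East 185/923 = 20.0% → the new line
The new line wins overall and in every shift group — no reversal.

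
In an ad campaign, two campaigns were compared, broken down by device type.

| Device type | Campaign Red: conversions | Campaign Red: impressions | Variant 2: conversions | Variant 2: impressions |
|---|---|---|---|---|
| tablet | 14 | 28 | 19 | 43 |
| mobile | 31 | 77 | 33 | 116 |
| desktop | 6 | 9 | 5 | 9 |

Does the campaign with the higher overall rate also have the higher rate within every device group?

Tablet: Campaign Red 14/28 = 50.0%, Variant 2 19/43 = 44.2% → Campaign Red
Mobile: Campaign Red 31/77 = 40.3%, Variant 2 33/116 = 28.4% → Campaign Red
Desktop: Campaign Red 6/9 = 66.7%, Variant 2 5/9 = 55.6% → Campaign Red
Overall: Campaign Red 51/114 = 44.7%, Variant 2 57/168 = 33.9% → Campaign Red
Campaign Red wins overall and in every device group — no reversal.

Yes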